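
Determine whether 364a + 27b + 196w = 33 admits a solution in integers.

yes

gcd(364, 27) = 1.
gcd(1, 196) = 1.
1 divides 33, so integer solutions exist.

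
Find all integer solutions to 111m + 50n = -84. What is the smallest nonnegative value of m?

6

gcd(111, 50) = 1.
1 divides -84, so solutions exist.
By Bézout, 111*(-9) + 50*(20) = 1.
Scale by -84/1 = -84: (m₀, n₀) = (756, -1680).
General solution: m = 756 + 50t, n = -1680 - 111t for integer t.
m ≥ 0: smallest is 756 mod 50 = 6 (at t = -15), with n = -15.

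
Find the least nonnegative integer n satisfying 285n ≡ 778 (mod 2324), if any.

598

gcd(2324, 285) = 1.
1 divides 778, so solutions exist.
By Bézout, 285×(1109) + 2324×(-136) = 1.
So 285×(1109) ≡ 1 (mod 2324); multiply by 778: n ≡ 862802 (mod 2324).
Smallest nonnegative: n = 862802 mod 2324 = 598.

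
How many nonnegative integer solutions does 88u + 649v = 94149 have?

gcd(649, 88) = 11  (649 = 7×88 + 33, 88 = 2×33 + 22, 33 = 1×22 + 11, 22 = 2×11).
Back-substituting, 88×(-22) + 649×(3) = 11.
Scale by 8559: one solution is (-188298, 25677). Reduce u mod 59: (30, 141).
General: u = 30 + 59t, v = 141 - 8t.
u ≥ 0 ⇒ t ≥ 0; v ≥ 0 ⇒ t ≤ 17. So t ∈ [0, 17]: 18 solutions.

18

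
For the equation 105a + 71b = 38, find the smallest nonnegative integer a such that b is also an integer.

gcd(105, 71) = 1.
1 divides 38, so solutions exist.
By Bézout, 105*(23) + 71*(-34) = 1.
Scale by 38/1 = 38: (a₀, b₀) = (874, -1292).
General solution: a = 874 + 71t, b = -1292 - 105t for integer t.
a ≥ 0: smallest is 874 mod 71 = 22 (at t = -12), with b = -32.

22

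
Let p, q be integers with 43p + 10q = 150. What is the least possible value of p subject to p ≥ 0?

gcd(43, 10) = 1  (43 = 4*10 + 3, 10 = 3*3 + 1, 3 = 3*1).
1 divides 150, so solutions exist.
Back-substituting, 43*(-3) + 10*(13) = 1.
Scale by 150/1 = 150: (p₀, q₀) = (-450, 1950).
General solution: p = -450 + 10t, q = 1950 - 43t for integer t.
p ≥ 0: smallest is -450 mod 10 = 0 (at t = 45), with q = 15.

0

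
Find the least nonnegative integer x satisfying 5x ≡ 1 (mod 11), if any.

gcd(11, 5):
  11 = 2×5 + 1
  5 = 5×1
so gcd(11, 5) = 1.
1 divides 1, so solutions exist.
Back-substitute for Bézout coefficients:
  1 = 11 - 2×5
  ... = 5×(-2) + 11×(1)
So 5×(-2) ≡ 1 (mod 11); multiply by 1: x ≡ -2 (mod 11).
Smallest nonnegative: x = -2 mod 11 = 9.

9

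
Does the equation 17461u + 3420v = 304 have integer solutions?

gcd(17461, 3420) = 19  (17461 = 5·3420 + 361, 3420 = 9·361 + 171, 361 = 2·171 + 19, 171 = 9·19).
19 divides 304, so integer solutions exist.

yes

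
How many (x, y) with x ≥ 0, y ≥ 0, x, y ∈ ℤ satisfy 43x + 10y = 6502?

15

gcd(43, 10) = 1.
By Bézout, 43×(-3) + 10×(13) = 1.
One solution: (4, 633).
General: x = 4 + 10t, y = 633 - 43t.
x ≥ 0 ⇒ t ≥ 0; y ≥ 0 ⇒ t ≤ 14. So t ∈ [0, 14]: 15 solutions.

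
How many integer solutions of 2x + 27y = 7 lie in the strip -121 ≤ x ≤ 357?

18

gcd(27, 2):
  27 = 13×2 + 1
  2 = 2×1
so gcd(27, 2) = 1.
Back-substitute for Bézout coefficients:
  1 = 27 - 13×2
  ... = 2×(-13) + 27×(1)
Scale by 7: particular solution (-91, 7); reduce x mod 27: (17, -1).
General solution: x = 17 + 27t, y = -1 - 2t for integer t.
-121 ≤ 17 + 27t ≤ 357 gives t ∈ [-5, 12], which is 18 values.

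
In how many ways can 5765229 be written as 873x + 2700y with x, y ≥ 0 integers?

22

gcd(2700, 873) = 9.
By Bézout, 873·(133) + 2700·(-43) = 9.
One solution: (273, 2047).
General: x = 273 + 300t, y = 2047 - 97t.
x ≥ 0 ⇒ t ≥ 0; y ≥ 0 ⇒ t ≤ 21. So t ∈ [0, 21]: 22 solutions.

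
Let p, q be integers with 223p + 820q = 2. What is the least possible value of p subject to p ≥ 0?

114

gcd(820, 223) = 1  (820 = 3×223 + 151, 223 = 1×151 + 72, 151 = 2×72 + 7, 72 = 10×7 + 2, 7 = 3×2 + 1, 2 = 2×1).
1 divides 2, so solutions exist.
Back-substituting, 223×(-353) + 820×(96) = 1.
Scale by 2/1 = 2: (p₀, q₀) = (-706, 192).
General solution: p = -706 + 820t, q = 192 - 223t for integer t.
p ≥ 0: smallest is -706 mod 820 = 114 (at t = 1), with q = -31.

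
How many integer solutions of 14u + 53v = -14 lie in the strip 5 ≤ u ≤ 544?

gcd(53, 14):
  53 = 3*14 + 11
  14 = 1*11 + 3
  11 = 3*3 + 2
  3 = 1*2 + 1
  2 = 2*1
so gcd(53, 14) = 1.
Back-substitute for Bézout coefficients:
  1 = 3 - 1*2
  ... = 14*(19) + 53*(-5)
Scale by -14: particular solution (-266, 70); reduce u mod 53: (52, -14).
General solution: u = 52 + 53t, v = -14 - 14t for integer t.
5 ≤ 52 + 53t ≤ 544 gives t ∈ [0, 9], which is 10 values.

10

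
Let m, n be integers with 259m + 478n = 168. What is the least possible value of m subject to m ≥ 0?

gcd(478, 259):
  478 = 1×259 + 219
  259 = 1×219 + 40
  219 = 5×40 + 19
  40 = 2×19 + 2
  19 = 9×2 + 1
  2 = 2×1
so gcd(478, 259) = 1.
1 divides 168, so solutions exist.
Back-substitute for Bézout coefficients:
  1 = 19 - 9×2
  ... = 259×(-227) + 478×(123)
Scale by 168/1 = 168: (m₀, n₀) = (-38136, 20664).
General solution: m = -38136 + 478t, n = 20664 - 259t for integer t.
m ≥ 0: smallest is -38136 mod 478 = 104 (at t = 80), with n = -56.

104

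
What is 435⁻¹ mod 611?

gcd(611, 435) = 1  (611 = 1·435 + 176, 435 = 2·176 + 83, 176 = 2·83 + 10, 83 = 8·10 + 3, 10 = 3·3 + 1, 3 = 3·1).
Back-substituting, 435·(-184) + 611·(131) = 1.
So 435·-184 ≡ 1 (mod 611), and -184 mod 611 = 427.

427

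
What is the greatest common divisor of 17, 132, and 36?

1

gcd(132, 17):
  132 = 7·17 + 13
  17 = 1·13 + 4
  13 = 3·4 + 1
  4 = 4·1
so gcd(132, 17) = 1.
gcd(1, 36) = 1.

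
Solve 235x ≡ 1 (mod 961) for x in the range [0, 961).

gcd(961, 235) = 1  (961 = 4·235 + 21, 235 = 11·21 + 4, 21 = 5·4 + 1, 4 = 4·1).
Back-substituting, 235·(-229) + 961·(56) = 1.
So 235·-229 ≡ 1 (mod 961), and -229 mod 961 = 732.

732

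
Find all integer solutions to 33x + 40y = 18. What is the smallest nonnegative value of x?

gcd(40, 33) = 1.
1 divides 18, so solutions exist.
By Bézout, 33*(17) + 40*(-14) = 1.
Scale by 18/1 = 18: (x₀, y₀) = (306, -252).
General solution: x = 306 + 40t, y = -252 - 33t for integer t.
x ≥ 0: smallest is 306 mod 40 = 26 (at t = -7), with y = -21.

26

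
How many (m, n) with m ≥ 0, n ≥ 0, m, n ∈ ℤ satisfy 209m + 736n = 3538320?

gcd(736, 209) = 1.
By Bézout, 209*(81) + 736*(-23) = 1.
One solution: (368, 4703).
General: m = 368 + 736t, n = 4703 - 209t.
m ≥ 0 ⇒ t ≥ 0; n ≥ 0 ⇒ t ≤ 22. So t ∈ [0, 22]: 23 solutions.

23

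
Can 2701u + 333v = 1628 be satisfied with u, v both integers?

gcd(2701, 333) = 37  (2701 = 8×333 + 37, 333 = 9×37).
37 divides 1628, so integer solutions exist.

yes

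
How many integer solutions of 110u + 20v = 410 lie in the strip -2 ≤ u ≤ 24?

13

gcd(110, 20):
  110 = 5×20 + 10
  20 = 2×10
so gcd(110, 20) = 10.
Back-substitute for Bézout coefficients:
  10 = 110 - 5×20
  ... = 110×(1) + 20×(-5)
Scale by 41: particular solution (41, -205); reduce u mod 2: (1, 15).
General solution: u = 1 + 2t, v = 15 - 11t for integer t.
-2 ≤ 1 + 2t ≤ 24 gives t ∈ [-1, 11], which is 13 values.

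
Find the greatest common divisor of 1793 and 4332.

gcd(4332, 1793):
  4332 = 2×1793 + 746
  1793 = 2×746 + 301
  746 = 2×301 + 144
  301 = 2×144 + 13
  144 = 11×13 + 1
  13 = 13×1
so gcd(4332, 1793) = 1.

1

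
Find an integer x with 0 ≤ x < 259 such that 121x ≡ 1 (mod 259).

gcd(259, 121):
  259 = 2×121 + 17
  121 = 7×17 + 2
  17 = 8×2 + 1
  2 = 2×1
so gcd(259, 121) = 1.
Back-substitute for Bézout coefficients:
  1 = 17 - 8×2
  ... = 121×(-122) + 259×(57)
So 121×-122 ≡ 1 (mod 259), and -122 mod 259 = 137.

137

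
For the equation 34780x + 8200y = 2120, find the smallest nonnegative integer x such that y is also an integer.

gcd(34780, 8200):
  34780 = 4·8200 + 1980
  8200 = 4·1980 + 280
  1980 = 7·280 + 20
  280 = 14·20
so gcd(34780, 8200) = 20.
20 divides 2120, so solutions exist.
Back-substitute for Bézout coefficients:
  20 = 1980 - 7·280
  ... = 34780·(29) + 8200·(-123)
Scale by 2120/20 = 106: (x₀, y₀) = (3074, -13038).
General solution: x = 3074 + 410t, y = -13038 - 1739t for integer t.
x ≥ 0: smallest is 3074 mod 410 = 204 (at t = -7), with y = -865.

204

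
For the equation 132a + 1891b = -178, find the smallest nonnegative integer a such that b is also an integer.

gcd(1891, 132):
  1891 = 14·132 + 43
  132 = 3·43 + 3
  43 = 14·3 + 1
  3 = 3·1
so gcd(1891, 132) = 1.
1 divides -178, so solutions exist.
Back-substitute for Bézout coefficients:
  1 = 43 - 14·3
  ... = 132·(-616) + 1891·(43)
Scale by -178/1 = -178: (a₀, b₀) = (109648, -7654).
General solution: a = 109648 + 1891t, b = -7654 - 132t for integer t.
a ≥ 0: smallest is 109648 mod 1891 = 1861 (at t = -57), with b = -130.

1861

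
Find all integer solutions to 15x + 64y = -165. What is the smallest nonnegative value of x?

53

gcd(64, 15) = 1  (64 = 4*15 + 4, 15 = 3*4 + 3, 4 = 1*3 + 1, 3 = 3*1).
1 divides -165, so solutions exist.
Back-substituting, 15*(-17) + 64*(4) = 1.
Scale by -165/1 = -165: (x₀, y₀) = (2805, -660).
General solution: x = 2805 + 64t, y = -660 - 15t for integer t.
x ≥ 0: smallest is 2805 mod 64 = 53 (at t = -43), with y = -15.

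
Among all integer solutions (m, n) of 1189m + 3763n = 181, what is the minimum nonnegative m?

gcd(3763, 1189):
  3763 = 3*1189 + 196
  1189 = 6*196 + 13
  196 = 15*13 + 1
  13 = 13*1
so gcd(3763, 1189) = 1.
1 divides 181, so solutions exist.
Back-substitute for Bézout coefficients:
  1 = 196 - 15*13
  ... = 1189*(-288) + 3763*(91)
Scale by 181/1 = 181: (m₀, n₀) = (-52128, 16471).
General solution: m = -52128 + 3763t, n = 16471 - 1189t for integer t.
m ≥ 0: smallest is -52128 mod 3763 = 554 (at t = 14), with n = -175.

554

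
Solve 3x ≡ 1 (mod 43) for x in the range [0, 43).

29

gcd(43, 3) = 1.
By Bézout, 3*(-14) + 43*(1) = 1.
So 3*-14 ≡ 1 (mod 43), and -14 mod 43 = 29.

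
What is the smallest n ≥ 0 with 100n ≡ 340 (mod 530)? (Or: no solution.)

gcd(530, 100) = 10.
10 divides 340, so solutions exist.
By Bézout, 100×(16) + 530×(-3) = 10.
So 100×(16) ≡ 10 (mod 530); multiply by 34: n ≡ 544 (mod 53).
Smallest nonnegative: n = 544 mod 53 = 14.

14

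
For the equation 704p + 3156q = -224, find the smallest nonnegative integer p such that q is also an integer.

gcd(3156, 704):
  3156 = 4×704 + 340
  704 = 2×340 + 24
  340 = 14×24 + 4
  24 = 6×4
so gcd(3156, 704) = 4.
4 divides -224, so solutions exist.
Back-substitute for Bézout coefficients:
  4 = 340 - 14×24
  ... = 704×(-130) + 3156×(29)
Scale by -224/4 = -56: (p₀, q₀) = (7280, -1624).
General solution: p = 7280 + 789t, q = -1624 - 176t for integer t.
p ≥ 0: smallest is 7280 mod 789 = 179 (at t = -9), with q = -40.

179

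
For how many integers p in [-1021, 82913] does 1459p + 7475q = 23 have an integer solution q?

11

gcd(7475, 1459) = 1.
By Bézout, 1459*(789) + 7475*(-154) = 1.
Particular solution: (3197, -624).
General solution: p = 3197 + 7475t, q = -624 - 1459t for integer t.
-1021 ≤ 3197 + 7475t ≤ 82913 gives t ∈ [0, 10], which is 11 values.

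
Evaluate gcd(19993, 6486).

1

gcd(19993, 6486):
  19993 = 3*6486 + 535
  6486 = 12*535 + 66
  535 = 8*66 + 7
  66 = 9*7 + 3
  7 = 2*3 + 1
  3 = 3*1
so gcd(19993, 6486) = 1.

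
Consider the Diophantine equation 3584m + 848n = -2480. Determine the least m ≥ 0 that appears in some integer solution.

18

gcd(3584, 848):
  3584 = 4·848 + 192
  848 = 4·192 + 80
  192 = 2·80 + 32
  80 = 2·32 + 16
  32 = 2·16
so gcd(3584, 848) = 16.
16 divides -2480, so solutions exist.
Back-substitute for Bézout coefficients:
  16 = 80 - 2·32
  ... = 3584·(-22) + 848·(93)
Scale by -2480/16 = -155: (m₀, n₀) = (3410, -14415).
General solution: m = 3410 + 53t, n = -14415 - 224t for integer t.
m ≥ 0: smallest is 3410 mod 53 = 18 (at t = -64), with n = -79.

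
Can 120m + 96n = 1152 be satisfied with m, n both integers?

yes

gcd(120, 96):
  120 = 1×96 + 24
  96 = 4×24
so gcd(120, 96) = 24.
24 divides 1152, so integer solutions exist.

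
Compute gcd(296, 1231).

1

gcd(1231, 296):
  1231 = 4×296 + 47
  296 = 6×47 + 14
  47 = 3×14 + 5
  14 = 2×5 + 4
  5 = 1×4 + 1
  4 = 4×1
so gcd(1231, 296) = 1.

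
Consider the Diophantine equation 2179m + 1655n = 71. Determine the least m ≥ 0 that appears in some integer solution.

gcd(2179, 1655):
  2179 = 1·1655 + 524
  1655 = 3·524 + 83
  524 = 6·83 + 26
  83 = 3·26 + 5
  26 = 5·5 + 1
  5 = 5·1
so gcd(2179, 1655) = 1.
1 divides 71, so solutions exist.
Back-substitute for Bézout coefficients:
  1 = 26 - 5·5
  ... = 2179·(319) + 1655·(-420)
Scale by 71/1 = 71: (m₀, n₀) = (22649, -29820).
General solution: m = 22649 + 1655t, n = -29820 - 2179t for integer t.
m ≥ 0: smallest is 22649 mod 1655 = 1134 (at t = -13), with n = -1493.

1134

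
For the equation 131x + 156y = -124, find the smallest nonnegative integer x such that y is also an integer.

136

gcd(156, 131) = 1.
1 divides -124, so solutions exist.
By Bézout, 131×(-25) + 156×(21) = 1.
Scale by -124/1 = -124: (x₀, y₀) = (3100, -2604).
General solution: x = 3100 + 156t, y = -2604 - 131t for integer t.
x ≥ 0: smallest is 3100 mod 156 = 136 (at t = -19), with y = -115.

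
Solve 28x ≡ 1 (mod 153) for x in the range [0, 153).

82

gcd(153, 28):
  153 = 5*28 + 13
  28 = 2*13 + 2
  13 = 6*2 + 1
  2 = 2*1
so gcd(153, 28) = 1.
Back-substitute for Bézout coefficients:
  1 = 13 - 6*2
  ... = 28*(-71) + 153*(13)
So 28*-71 ≡ 1 (mod 153), and -71 mod 153 = 82.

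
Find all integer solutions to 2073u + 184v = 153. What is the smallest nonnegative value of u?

gcd(2073, 184):
  2073 = 11*184 + 49
  184 = 3*49 + 37
  49 = 1*37 + 12
  37 = 3*12 + 1
  12 = 12*1
so gcd(2073, 184) = 1.
1 divides 153, so solutions exist.
Back-substitute for Bézout coefficients:
  1 = 37 - 3*12
  ... = 2073*(-15) + 184*(169)
Scale by 153/1 = 153: (u₀, v₀) = (-2295, 25857).
General solution: u = -2295 + 184t, v = 25857 - 2073t for integer t.
u ≥ 0: smallest is -2295 mod 184 = 97 (at t = 13), with v = -1092.

97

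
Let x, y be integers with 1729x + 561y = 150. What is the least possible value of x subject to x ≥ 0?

gcd(1729, 561):
  1729 = 3×561 + 46
  561 = 12×46 + 9
  46 = 5×9 + 1
  9 = 9×1
so gcd(1729, 561) = 1.
1 divides 150, so solutions exist.
Back-substitute for Bézout coefficients:
  1 = 46 - 5×9
  ... = 1729×(61) + 561×(-188)
Scale by 150/1 = 150: (x₀, y₀) = (9150, -28200).
General solution: x = 9150 + 561t, y = -28200 - 1729t for integer t.
x ≥ 0: smallest is 9150 mod 561 = 174 (at t = -16), with y = -536.

174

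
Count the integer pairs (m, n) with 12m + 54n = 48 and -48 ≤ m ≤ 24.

gcd(54, 12) = 6  (54 = 4·12 + 6, 12 = 2·6).
Back-substituting, 12·(-4) + 54·(1) = 6.
Scale by 8: particular solution (-32, 8); reduce m mod 9: (4, 0).
General solution: m = 4 + 9t, n = 0 - 2t for integer t.
-48 ≤ 4 + 9t ≤ 24 gives t ∈ [-5, 2], which is 8 values.

8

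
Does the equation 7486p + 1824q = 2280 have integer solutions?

gcd(7486, 1824):
  7486 = 4·1824 + 190
  1824 = 9·190 + 114
  190 = 1·114 + 76
  114 = 1·76 + 38
  76 = 2·38
so gcd(7486, 1824) = 38.
38 divides 2280, so integer solutions exist.

yes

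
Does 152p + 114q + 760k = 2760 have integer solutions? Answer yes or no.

gcd(152, 114) = 38  (152 = 1×114 + 38, 114 = 3×38).
gcd(38, 760) = 38.
38 does not divide 2760 (remainder 24), so no integer solutions.

no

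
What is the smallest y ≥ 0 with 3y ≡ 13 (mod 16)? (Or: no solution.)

15

gcd(16, 3):
  16 = 5*3 + 1
  3 = 3*1
so gcd(16, 3) = 1.
1 divides 13, so solutions exist.
Back-substitute for Bézout coefficients:
  1 = 16 - 5*3
  ... = 3*(-5) + 16*(1)
So 3*(-5) ≡ 1 (mod 16); multiply by 13: y ≡ -65 (mod 16).
Smallest nonnegative: y = -65 mod 16 = 15.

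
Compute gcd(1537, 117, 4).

1

gcd(1537, 117) = 1  (1537 = 13·117 + 16, 117 = 7·16 + 5, 16 = 3·5 + 1, 5 = 5·1).
gcd(1, 4) = 1.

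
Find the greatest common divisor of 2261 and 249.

gcd(2261, 249):
  2261 = 9×249 + 20
  249 = 12×20 + 9
  20 = 2×9 + 2
  9 = 4×2 + 1
  2 = 2×1
so gcd(2261, 249) = 1.

1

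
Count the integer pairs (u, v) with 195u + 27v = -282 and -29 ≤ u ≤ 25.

gcd(195, 27):
  195 = 7·27 + 6
  27 = 4·6 + 3
  6 = 2·3
so gcd(195, 27) = 3.
Back-substitute for Bézout coefficients:
  3 = 27 - 4·6
  ... = 195·(-4) + 27·(29)
Scale by -94: particular solution (376, -2726); reduce u mod 9: (7, -61).
General solution: u = 7 + 9t, v = -61 - 65t for integer t.
-29 ≤ 7 + 9t ≤ 25 gives t ∈ [-4, 2], which is 7 values.

7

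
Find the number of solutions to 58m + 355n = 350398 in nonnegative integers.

gcd(355, 58):
  355 = 6*58 + 7
  58 = 8*7 + 2
  7 = 3*2 + 1
  2 = 2*1
so gcd(355, 58) = 1.
Back-substitute for Bézout coefficients:
  1 = 7 - 3*2
  ... = 58*(-153) + 355*(25)
Scale by 350398: one solution is (-53610894, 8759950). Reduce m mod 355: (141, 964).
General: m = 141 + 355t, n = 964 - 58t.
m ≥ 0 ⇒ t ≥ 0; n ≥ 0 ⇒ t ≤ 16. So t ∈ [0, 16]: 17 solutions.

17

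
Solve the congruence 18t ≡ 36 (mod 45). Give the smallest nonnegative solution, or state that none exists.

gcd(45, 18):
  45 = 2×18 + 9
  18 = 2×9
so gcd(45, 18) = 9.
9 divides 36, so solutions exist.
Back-substitute for Bézout coefficients:
  9 = 45 - 2×18
  ... = 18×(-2) + 45×(1)
So 18×(-2) ≡ 9 (mod 45); multiply by 4: t ≡ -8 (mod 5).
Smallest nonnegative: t = -8 mod 5 = 2.

2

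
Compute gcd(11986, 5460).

gcd(11986, 5460):
  11986 = 2·5460 + 1066
  5460 = 5·1066 + 130
  1066 = 8·130 + 26
  130 = 5·26
so gcd(11986, 5460) = 26.

26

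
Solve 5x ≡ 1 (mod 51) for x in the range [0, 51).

gcd(51, 5) = 1.
By Bézout, 5·(-10) + 51·(1) = 1.
So 5·-10 ≡ 1 (mod 51), and -10 mod 51 = 41.

41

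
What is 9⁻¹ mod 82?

gcd(82, 9) = 1  (82 = 9×9 + 1, 9 = 9×1).
Back-substituting, 9×(-9) + 82×(1) = 1.
So 9×-9 ≡ 1 (mod 82), and -9 mod 82 = 73.

73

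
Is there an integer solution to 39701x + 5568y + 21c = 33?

gcd(39701, 5568) = 29  (39701 = 7×5568 + 725, 5568 = 7×725 + 493, 725 = 1×493 + 232, 493 = 2×232 + 29, 232 = 8×29).
gcd(29, 21) = 1.
1 divides 33, so integer solutions exist.

yes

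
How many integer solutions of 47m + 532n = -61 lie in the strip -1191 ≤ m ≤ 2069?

6

gcd(532, 47) = 1  (532 = 11*47 + 15, 47 = 3*15 + 2, 15 = 7*2 + 1, 2 = 2*1).
Back-substituting, 47*(-249) + 532*(22) = 1.
Scale by -61: particular solution (15189, -1342); reduce m mod 532: (293, -26).
General solution: m = 293 + 532t, n = -26 - 47t for integer t.
-1191 ≤ 293 + 532t ≤ 2069 gives t ∈ [-2, 3], which is 6 values.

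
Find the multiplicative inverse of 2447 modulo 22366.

gcd(22366, 2447) = 1.
By Bézout, 2447×(-5347) + 22366×(585) = 1.
So 2447×-5347 ≡ 1 (mod 22366), and -5347 mod 22366 = 17019.

17019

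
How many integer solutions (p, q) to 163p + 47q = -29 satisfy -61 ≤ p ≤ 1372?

31

gcd(163, 47) = 1  (163 = 3*47 + 22, 47 = 2*22 + 3, 22 = 7*3 + 1, 3 = 3*1).
Back-substituting, 163*(15) + 47*(-52) = 1.
Scale by -29: particular solution (-435, 1508); reduce p mod 47: (35, -122).
General solution: p = 35 + 47t, q = -122 - 163t for integer t.
-61 ≤ 35 + 47t ≤ 1372 gives t ∈ [-2, 28], which is 31 values.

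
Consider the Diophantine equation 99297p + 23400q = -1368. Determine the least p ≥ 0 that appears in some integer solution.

2456

gcd(99297, 23400) = 9.
9 divides -1368, so solutions exist.
By Bézout, 99297×(497) + 23400×(-2109) = 9.
Scale by -1368/9 = -152: (p₀, q₀) = (-75544, 320568).
General solution: p = -75544 + 2600t, q = 320568 - 11033t for integer t.
p ≥ 0: smallest is -75544 mod 2600 = 2456 (at t = 30), with q = -10422.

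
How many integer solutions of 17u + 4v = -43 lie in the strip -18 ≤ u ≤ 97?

gcd(17, 4) = 1  (17 = 4*4 + 1, 4 = 4*1).
Back-substituting, 17*(1) + 4*(-4) = 1.
Scale by -43: particular solution (-43, 172); reduce u mod 4: (1, -15).
General solution: u = 1 + 4t, v = -15 - 17t for integer t.
-18 ≤ 1 + 4t ≤ 97 gives t ∈ [-4, 24], which is 29 values.

29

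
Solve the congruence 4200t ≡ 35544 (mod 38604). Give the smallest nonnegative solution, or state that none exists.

gcd(38604, 4200) = 12  (38604 = 9*4200 + 804, 4200 = 5*804 + 180, 804 = 4*180 + 84, 180 = 2*84 + 12, 84 = 7*12).
12 divides 35544, so solutions exist.
Back-substituting, 4200*(432) + 38604*(-47) = 12.
So 4200*(432) ≡ 12 (mod 38604); multiply by 2962: t ≡ 1279584 (mod 3217).
Smallest nonnegative: t = 1279584 mod 3217 = 2435.

2435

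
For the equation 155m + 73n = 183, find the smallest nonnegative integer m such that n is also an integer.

69

gcd(155, 73) = 1  (155 = 2*73 + 9, 73 = 8*9 + 1, 9 = 9*1).
1 divides 183, so solutions exist.
Back-substituting, 155*(-8) + 73*(17) = 1.
Scale by 183/1 = 183: (m₀, n₀) = (-1464, 3111).
General solution: m = -1464 + 73t, n = 3111 - 155t for integer t.
m ≥ 0: smallest is -1464 mod 73 = 69 (at t = 21), with n = -144.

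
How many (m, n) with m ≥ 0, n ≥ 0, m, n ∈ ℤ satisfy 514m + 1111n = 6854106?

12

gcd(1111, 514) = 1  (1111 = 2*514 + 83, 514 = 6*83 + 16, 83 = 5*16 + 3, 16 = 5*3 + 1, 3 = 3*1).
Back-substituting, 514*(348) + 1111*(-161) = 1.
Scale by 6854106: one solution is (2385228888, -1103511066). Reduce m mod 1111: (768, 5814).
General: m = 768 + 1111t, n = 5814 - 514t.
m ≥ 0 ⇒ t ≥ 0; n ≥ 0 ⇒ t ≤ 11. So t ∈ [0, 11]: 12 solutions.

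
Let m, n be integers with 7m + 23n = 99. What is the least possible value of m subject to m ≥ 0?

gcd(23, 7) = 1.
1 divides 99, so solutions exist.
By Bézout, 7·(10) + 23·(-3) = 1.
Scale by 99/1 = 99: (m₀, n₀) = (990, -297).
General solution: m = 990 + 23t, n = -297 - 7t for integer t.
m ≥ 0: smallest is 990 mod 23 = 1 (at t = -43), with n = 4.

1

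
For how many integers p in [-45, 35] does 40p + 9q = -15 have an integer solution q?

gcd(40, 9) = 1.
By Bézout, 40*(-2) + 9*(9) = 1.
Particular solution: (3, -15).
General solution: p = 3 + 9t, q = -15 - 40t for integer t.
-45 ≤ 3 + 9t ≤ 35 gives t ∈ [-5, 3], which is 9 values.

9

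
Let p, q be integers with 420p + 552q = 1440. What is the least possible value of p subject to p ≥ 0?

10

gcd(552, 420):
  552 = 1×420 + 132
  420 = 3×132 + 24
  132 = 5×24 + 12
  24 = 2×12
so gcd(552, 420) = 12.
12 divides 1440, so solutions exist.
Back-substitute for Bézout coefficients:
  12 = 132 - 5×24
  ... = 420×(-21) + 552×(16)
Scale by 1440/12 = 120: (p₀, q₀) = (-2520, 1920).
General solution: p = -2520 + 46t, q = 1920 - 35t for integer t.
p ≥ 0: smallest is -2520 mod 46 = 10 (at t = 55), with q = -5.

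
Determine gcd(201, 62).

1

gcd(201, 62) = 1  (201 = 3×62 + 15, 62 = 4×15 + 2, 15 = 7×2 + 1, 2 = 2×1).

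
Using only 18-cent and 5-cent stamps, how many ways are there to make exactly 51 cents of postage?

1

Need nonnegative integers with 18j + 5k = 51.
gcd(18, 5) = 1, and 18·(2) + 5·(-7) = 1.
So (j₀, k₀) = (102, -357); general j = 102 + 5t, k = -357 - 18t.
j ≥ 0 ⇒ t ≥ -20; k ≥ 0 ⇒ t ≤ -20. That's 1 value of t.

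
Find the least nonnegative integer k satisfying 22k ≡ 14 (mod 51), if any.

47

gcd(51, 22):
  51 = 2*22 + 7
  22 = 3*7 + 1
  7 = 7*1
so gcd(51, 22) = 1.
1 divides 14, so solutions exist.
Back-substitute for Bézout coefficients:
  1 = 22 - 3*7
  ... = 22*(7) + 51*(-3)
So 22*(7) ≡ 1 (mod 51); multiply by 14: k ≡ 98 (mod 51).
Smallest nonnegative: k = 98 mod 51 = 47.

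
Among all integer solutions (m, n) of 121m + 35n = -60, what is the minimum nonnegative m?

5

gcd(121, 35) = 1  (121 = 3*35 + 16, 35 = 2*16 + 3, 16 = 5*3 + 1, 3 = 3*1).
1 divides -60, so solutions exist.
Back-substituting, 121*(11) + 35*(-38) = 1.
Scale by -60/1 = -60: (m₀, n₀) = (-660, 2280).
General solution: m = -660 + 35t, n = 2280 - 121t for integer t.
m ≥ 0: smallest is -660 mod 35 = 5 (at t = 19), with n = -19.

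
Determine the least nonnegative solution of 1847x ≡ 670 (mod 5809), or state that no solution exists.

2897

gcd(5809, 1847) = 1  (5809 = 3*1847 + 268, 1847 = 6*268 + 239, 268 = 1*239 + 29, 239 = 8*29 + 7, 29 = 4*7 + 1, 7 = 7*1).
1 divides 670, so solutions exist.
Back-substituting, 1847*(-802) + 5809*(255) = 1.
So 1847*(-802) ≡ 1 (mod 5809); multiply by 670: x ≡ -537340 (mod 5809).
Smallest nonnegative: x = -537340 mod 5809 = 2897.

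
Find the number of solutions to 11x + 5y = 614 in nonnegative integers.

gcd(11, 5) = 1  (11 = 2*5 + 1, 5 = 5*1).
Back-substituting, 11*(1) + 5*(-2) = 1.
Scale by 614: one solution is (614, -1228). Reduce x mod 5: (4, 114).
General: x = 4 + 5t, y = 114 - 11t.
x ≥ 0 ⇒ t ≥ 0; y ≥ 0 ⇒ t ≤ 10. So t ∈ [0, 10]: 11 solutions.

11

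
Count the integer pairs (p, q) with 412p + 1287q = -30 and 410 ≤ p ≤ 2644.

gcd(1287, 412) = 1  (1287 = 3·412 + 51, 412 = 8·51 + 4, 51 = 12·4 + 3, 4 = 1·3 + 1, 3 = 3·1).
Back-substituting, 412·(328) + 1287·(-105) = 1.
Scale by -30: particular solution (-9840, 3150); reduce p mod 1287: (456, -146).
General solution: p = 456 + 1287t, q = -146 - 412t for integer t.
410 ≤ 456 + 1287t ≤ 2644 gives t ∈ [0, 1], which is 2 values.

2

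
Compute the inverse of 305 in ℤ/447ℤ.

gcd(447, 305) = 1  (447 = 1·305 + 142, 305 = 2·142 + 21, 142 = 6·21 + 16, 21 = 1·16 + 5, 16 = 3·5 + 1, 5 = 5·1).
Back-substituting, 305·(-85) + 447·(58) = 1.
So 305·-85 ≡ 1 (mod 447), and -85 mod 447 = 362.

362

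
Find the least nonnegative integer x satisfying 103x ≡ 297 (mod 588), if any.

471

gcd(588, 103) = 1.
1 divides 297, so solutions exist.
By Bézout, 103*(-137) + 588*(24) = 1.
So 103*(-137) ≡ 1 (mod 588); multiply by 297: x ≡ -40689 (mod 588).
Smallest nonnegative: x = -40689 mod 588 = 471.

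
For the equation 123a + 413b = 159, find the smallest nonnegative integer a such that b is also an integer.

gcd(413, 123):
  413 = 3×123 + 44
  123 = 2×44 + 35
  44 = 1×35 + 9
  35 = 3×9 + 8
  9 = 1×8 + 1
  8 = 8×1
so gcd(413, 123) = 1.
1 divides 159, so solutions exist.
Back-substitute for Bézout coefficients:
  1 = 9 - 1×8
  ... = 123×(-47) + 413×(14)
Scale by 159/1 = 159: (a₀, b₀) = (-7473, 2226).
General solution: a = -7473 + 413t, b = 2226 - 123t for integer t.
a ≥ 0: smallest is -7473 mod 413 = 374 (at t = 19), with b = -111.

374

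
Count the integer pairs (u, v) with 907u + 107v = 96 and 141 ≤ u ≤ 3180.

28

gcd(907, 107) = 1  (907 = 8*107 + 51, 107 = 2*51 + 5, 51 = 10*5 + 1, 5 = 5*1).
Back-substituting, 907*(21) + 107*(-178) = 1.
Scale by 96: particular solution (2016, -17088); reduce u mod 107: (90, -762).
General solution: u = 90 + 107t, v = -762 - 907t for integer t.
141 ≤ 90 + 107t ≤ 3180 gives t ∈ [1, 28], which is 28 values.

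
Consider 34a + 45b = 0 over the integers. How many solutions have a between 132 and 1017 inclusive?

20

gcd(45, 34):
  45 = 1*34 + 11
  34 = 3*11 + 1
  11 = 11*1
so gcd(45, 34) = 1.
Back-substitute for Bézout coefficients:
  1 = 34 - 3*11
  ... = 34*(4) + 45*(-3)
Scale by 0: particular solution (0, 0); reduce a mod 45: (0, 0).
General solution: a = 0 + 45t, b = 0 - 34t for integer t.
132 ≤ 0 + 45t ≤ 1017 gives t ∈ [3, 22], which is 20 values.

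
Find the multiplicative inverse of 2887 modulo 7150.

gcd(7150, 2887):
  7150 = 2×2887 + 1376
  2887 = 2×1376 + 135
  1376 = 10×135 + 26
  135 = 5×26 + 5
  26 = 5×5 + 1
  5 = 5×1
so gcd(7150, 2887) = 1.
Back-substitute for Bézout coefficients:
  1 = 26 - 5×5
  ... = 2887×(-1377) + 7150×(556)
So 2887×-1377 ≡ 1 (mod 7150), and -1377 mod 7150 = 5773.

5773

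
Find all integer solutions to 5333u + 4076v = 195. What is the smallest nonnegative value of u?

gcd(5333, 4076) = 1.
1 divides 195, so solutions exist.
By Bézout, 5333·(441) + 4076·(-577) = 1.
Scale by 195/1 = 195: (u₀, v₀) = (85995, -112515).
General solution: u = 85995 + 4076t, v = -112515 - 5333t for integer t.
u ≥ 0: smallest is 85995 mod 4076 = 399 (at t = -21), with v = -522.

399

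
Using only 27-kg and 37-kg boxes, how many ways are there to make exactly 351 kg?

Need nonnegative integers with 27j + 37k = 351.
gcd(27, 37) = 1, and 27·(11) + 37·(-8) = 1.
So (j₀, k₀) = (3861, -2808); general j = 3861 + 37t, k = -2808 - 27t.
j ≥ 0 ⇒ t ≥ -104; k ≥ 0 ⇒ t ≤ -104. That's 1 value of t.

1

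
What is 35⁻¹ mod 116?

gcd(116, 35):
  116 = 3*35 + 11
  35 = 3*11 + 2
  11 = 5*2 + 1
  2 = 2*1
so gcd(116, 35) = 1.
Back-substitute for Bézout coefficients:
  1 = 11 - 5*2
  ... = 35*(-53) + 116*(16)
So 35*-53 ≡ 1 (mod 116), and -53 mod 116 = 63.

63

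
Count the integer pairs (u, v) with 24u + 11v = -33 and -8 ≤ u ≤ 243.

23

gcd(24, 11) = 1  (24 = 2*11 + 2, 11 = 5*2 + 1, 2 = 2*1).
Back-substituting, 24*(-5) + 11*(11) = 1.
Scale by -33: particular solution (165, -363); reduce u mod 11: (0, -3).
General solution: u = 0 + 11t, v = -3 - 24t for integer t.
-8 ≤ 0 + 11t ≤ 243 gives t ∈ [0, 22], which is 23 values.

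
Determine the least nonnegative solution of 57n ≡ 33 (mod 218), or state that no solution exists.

35

gcd(218, 57) = 1  (218 = 3·57 + 47, 57 = 1·47 + 10, 47 = 4·10 + 7, 10 = 1·7 + 3, 7 = 2·3 + 1, 3 = 3·1).
1 divides 33, so solutions exist.
Back-substituting, 57·(-65) + 218·(17) = 1.
So 57·(-65) ≡ 1 (mod 218); multiply by 33: n ≡ -2145 (mod 218).
Smallest nonnegative: n = -2145 mod 218 = 35.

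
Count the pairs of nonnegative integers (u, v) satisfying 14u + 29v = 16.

0

gcd(29, 14) = 1  (29 = 2×14 + 1, 14 = 14×1).
Back-substituting, 14×(-2) + 29×(1) = 1.
Scale by 16: one solution is (-32, 16). Reduce u mod 29: (26, -12).
General: u = 26 + 29t, v = -12 - 14t.
u ≥ 0 ⇒ t ≥ 0; v ≥ 0 ⇒ t ≤ -1. So t ∈ [0, -1]: 0 solutions.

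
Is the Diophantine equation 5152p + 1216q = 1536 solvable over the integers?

yes

gcd(5152, 1216) = 32  (5152 = 4·1216 + 288, 1216 = 4·288 + 64, 288 = 4·64 + 32, 64 = 2·32).
32 divides 1536, so integer solutions exist.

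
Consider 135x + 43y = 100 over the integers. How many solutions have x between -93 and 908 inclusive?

gcd(135, 43) = 1  (135 = 3·43 + 6, 43 = 7·6 + 1, 6 = 6·1).
Back-substituting, 135·(-7) + 43·(22) = 1.
Scale by 100: particular solution (-700, 2200); reduce x mod 43: (31, -95).
General solution: x = 31 + 43t, y = -95 - 135t for integer t.
-93 ≤ 31 + 43t ≤ 908 gives t ∈ [-2, 20], which is 23 values.

23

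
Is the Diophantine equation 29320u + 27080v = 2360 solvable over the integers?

gcd(29320, 27080):
  29320 = 1*27080 + 2240
  27080 = 12*2240 + 200
  2240 = 11*200 + 40
  200 = 5*40
so gcd(29320, 27080) = 40.
40 divides 2360, so integer solutions exist.

yes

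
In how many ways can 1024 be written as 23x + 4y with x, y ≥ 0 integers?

gcd(23, 4) = 1.
By Bézout, 23*(-1) + 4*(6) = 1.
One solution: (0, 256).
General: x = 0 + 4t, y = 256 - 23t.
x ≥ 0 ⇒ t ≥ 0; y ≥ 0 ⇒ t ≤ 11. So t ∈ [0, 11]: 12 solutions.

12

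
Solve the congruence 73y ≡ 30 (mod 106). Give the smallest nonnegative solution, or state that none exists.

gcd(106, 73) = 1  (106 = 1·73 + 33, 73 = 2·33 + 7, 33 = 4·7 + 5, 7 = 1·5 + 2, 5 = 2·2 + 1, 2 = 2·1).
1 divides 30, so solutions exist.
Back-substituting, 73·(-45) + 106·(31) = 1.
So 73·(-45) ≡ 1 (mod 106); multiply by 30: y ≡ -1350 (mod 106).
Smallest nonnegative: y = -1350 mod 106 = 28.

28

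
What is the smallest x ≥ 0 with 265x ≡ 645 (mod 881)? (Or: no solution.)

418

gcd(881, 265):
  881 = 3·265 + 86
  265 = 3·86 + 7
  86 = 12·7 + 2
  7 = 3·2 + 1
  2 = 2·1
so gcd(881, 265) = 1.
1 divides 645, so solutions exist.
Back-substitute for Bézout coefficients:
  1 = 7 - 3·2
  ... = 265·(379) + 881·(-114)
So 265·(379) ≡ 1 (mod 881); multiply by 645: x ≡ 244455 (mod 881).
Smallest nonnegative: x = 244455 mod 881 = 418.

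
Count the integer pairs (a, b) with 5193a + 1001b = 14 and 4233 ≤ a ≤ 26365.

23

gcd(5193, 1001):
  5193 = 5×1001 + 188
  1001 = 5×188 + 61
  188 = 3×61 + 5
  61 = 12×5 + 1
  5 = 5×1
so gcd(5193, 1001) = 1.
Back-substitute for Bézout coefficients:
  1 = 61 - 12×5
  ... = 5193×(-197) + 1001×(1022)
Scale by 14: particular solution (-2758, 14308); reduce a mod 1001: (245, -1271).
General solution: a = 245 + 1001t, b = -1271 - 5193t for integer t.
4233 ≤ 245 + 1001t ≤ 26365 gives t ∈ [4, 26], which is 23 values.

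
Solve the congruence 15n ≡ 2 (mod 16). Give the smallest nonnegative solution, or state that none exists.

14

gcd(16, 15) = 1  (16 = 1×15 + 1, 15 = 15×1).
1 divides 2, so solutions exist.
Back-substituting, 15×(-1) + 16×(1) = 1.
So 15×(-1) ≡ 1 (mod 16); multiply by 2: n ≡ -2 (mod 16).
Smallest nonnegative: n = -2 mod 16 = 14.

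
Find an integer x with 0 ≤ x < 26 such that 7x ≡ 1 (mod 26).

gcd(26, 7):
  26 = 3×7 + 5
  7 = 1×5 + 2
  5 = 2×2 + 1
  2 = 2×1
so gcd(26, 7) = 1.
Back-substitute for Bézout coefficients:
  1 = 5 - 2×2
  ... = 7×(-11) + 26×(3)
So 7×-11 ≡ 1 (mod 26), and -11 mod 26 = 15.

15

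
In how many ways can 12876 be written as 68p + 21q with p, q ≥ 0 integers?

gcd(68, 21):
  68 = 3*21 + 5
  21 = 4*5 + 1
  5 = 5*1
so gcd(68, 21) = 1.
Back-substitute for Bézout coefficients:
  1 = 21 - 4*5
  ... = 68*(-4) + 21*(13)
Scale by 12876: one solution is (-51504, 167388). Reduce p mod 21: (9, 584).
General: p = 9 + 21t, q = 584 - 68t.
p ≥ 0 ⇒ t ≥ 0; q ≥ 0 ⇒ t ≤ 8. So t ∈ [0, 8]: 9 solutions.

9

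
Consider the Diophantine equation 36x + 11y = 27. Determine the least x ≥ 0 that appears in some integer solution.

gcd(36, 11):
  36 = 3*11 + 3
  11 = 3*3 + 2
  3 = 1*2 + 1
  2 = 2*1
so gcd(36, 11) = 1.
1 divides 27, so solutions exist.
Back-substitute for Bézout coefficients:
  1 = 3 - 1*2
  ... = 36*(4) + 11*(-13)
Scale by 27/1 = 27: (x₀, y₀) = (108, -351).
General solution: x = 108 + 11t, y = -351 - 36t for integer t.
x ≥ 0: smallest is 108 mod 11 = 9 (at t = -9), with y = -27.

9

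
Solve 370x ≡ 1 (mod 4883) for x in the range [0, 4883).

2943

gcd(4883, 370) = 1.
By Bézout, 370×(-1940) + 4883×(147) = 1.
So 370×-1940 ≡ 1 (mod 4883), and -1940 mod 4883 = 2943.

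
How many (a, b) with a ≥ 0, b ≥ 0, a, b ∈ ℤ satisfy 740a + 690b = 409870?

8

gcd(740, 690) = 10  (740 = 1*690 + 50, 690 = 13*50 + 40, 50 = 1*40 + 10, 40 = 4*10).
Back-substituting, 740*(14) + 690*(-15) = 10.
Scale by 40987: one solution is (573818, -614805). Reduce a mod 69: (14, 579).
General: a = 14 + 69t, b = 579 - 74t.
a ≥ 0 ⇒ t ≥ 0; b ≥ 0 ⇒ t ≤ 7. So t ∈ [0, 7]: 8 solutions.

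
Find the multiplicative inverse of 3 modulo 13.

gcd(13, 3):
  13 = 4·3 + 1
  3 = 3·1
so gcd(13, 3) = 1.
Back-substitute for Bézout coefficients:
  1 = 13 - 4·3
  ... = 3·(-4) + 13·(1)
So 3·-4 ≡ 1 (mod 13), and -4 mod 13 = 9.

9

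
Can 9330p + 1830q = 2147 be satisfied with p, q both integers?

gcd(9330, 1830) = 30  (9330 = 5·1830 + 180, 1830 = 10·180 + 30, 180 = 6·30).
30 does not divide 2147 (remainder 17), so no integer solutions.

no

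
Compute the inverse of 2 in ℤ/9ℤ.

5

gcd(9, 2):
  9 = 4*2 + 1
  2 = 2*1
so gcd(9, 2) = 1.
Back-substitute for Bézout coefficients:
  1 = 9 - 4*2
  ... = 2*(-4) + 9*(1)
So 2*-4 ≡ 1 (mod 9), and -4 mod 9 = 5.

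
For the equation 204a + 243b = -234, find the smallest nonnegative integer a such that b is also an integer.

6

gcd(243, 204) = 3.
3 divides -234, so solutions exist.
By Bézout, 204×(-25) + 243×(21) = 3.
Scale by -234/3 = -78: (a₀, b₀) = (1950, -1638).
General solution: a = 1950 + 81t, b = -1638 - 68t for integer t.
a ≥ 0: smallest is 1950 mod 81 = 6 (at t = -24), with b = -6.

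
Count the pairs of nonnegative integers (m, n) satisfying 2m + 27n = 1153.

21

gcd(27, 2):
  27 = 13×2 + 1
  2 = 2×1
so gcd(27, 2) = 1.
Back-substitute for Bézout coefficients:
  1 = 27 - 13×2
  ... = 2×(-13) + 27×(1)
Scale by 1153: one solution is (-14989, 1153). Reduce m mod 27: (23, 41).
General: m = 23 + 27t, n = 41 - 2t.
m ≥ 0 ⇒ t ≥ 0; n ≥ 0 ⇒ t ≤ 20. So t ∈ [0, 20]: 21 solutions.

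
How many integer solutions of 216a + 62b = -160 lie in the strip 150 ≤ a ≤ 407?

8

gcd(216, 62) = 2  (216 = 3·62 + 30, 62 = 2·30 + 2, 30 = 15·2).
Back-substituting, 216·(-2) + 62·(7) = 2.
Scale by -80: particular solution (160, -560); reduce a mod 31: (5, -20).
General solution: a = 5 + 31t, b = -20 - 108t for integer t.
150 ≤ 5 + 31t ≤ 407 gives t ∈ [5, 12], which is 8 values.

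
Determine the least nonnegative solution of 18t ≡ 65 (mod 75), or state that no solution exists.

gcd(75, 18) = 3.
3 does not divide 65, so the congruence has no solution.

no solution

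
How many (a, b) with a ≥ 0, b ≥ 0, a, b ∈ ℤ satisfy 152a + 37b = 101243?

18

gcd(152, 37) = 1  (152 = 4*37 + 4, 37 = 9*4 + 1, 4 = 4*1).
Back-substituting, 152*(-9) + 37*(37) = 1.
Scale by 101243: one solution is (-911187, 3745991). Reduce a mod 37: (12, 2687).
General: a = 12 + 37t, b = 2687 - 152t.
a ≥ 0 ⇒ t ≥ 0; b ≥ 0 ⇒ t ≤ 17. So t ∈ [0, 17]: 18 solutions.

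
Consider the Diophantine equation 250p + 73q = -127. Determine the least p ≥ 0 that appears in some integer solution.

43

gcd(250, 73):
  250 = 3*73 + 31
  73 = 2*31 + 11
  31 = 2*11 + 9
  11 = 1*9 + 2
  9 = 4*2 + 1
  2 = 2*1
so gcd(250, 73) = 1.
1 divides -127, so solutions exist.
Back-substitute for Bézout coefficients:
  1 = 9 - 4*2
  ... = 250*(33) + 73*(-113)
Scale by -127/1 = -127: (p₀, q₀) = (-4191, 14351).
General solution: p = -4191 + 73t, q = 14351 - 250t for integer t.
p ≥ 0: smallest is -4191 mod 73 = 43 (at t = 58), with q = -149.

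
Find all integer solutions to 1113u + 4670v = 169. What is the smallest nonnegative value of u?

gcd(4670, 1113):
  4670 = 4·1113 + 218
  1113 = 5·218 + 23
  218 = 9·23 + 11
  23 = 2·11 + 1
  11 = 11·1
so gcd(4670, 1113) = 1.
1 divides 169, so solutions exist.
Back-substitute for Bézout coefficients:
  1 = 23 - 2·11
  ... = 1113·(407) + 4670·(-97)
Scale by 169/1 = 169: (u₀, v₀) = (68783, -16393).
General solution: u = 68783 + 4670t, v = -16393 - 1113t for integer t.
u ≥ 0: smallest is 68783 mod 4670 = 3403 (at t = -14), with v = -811.

3403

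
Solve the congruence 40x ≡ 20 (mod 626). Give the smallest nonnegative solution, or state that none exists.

157

gcd(626, 40) = 2  (626 = 15·40 + 26, 40 = 1·26 + 14, 26 = 1·14 + 12, 14 = 1·12 + 2, 12 = 6·2).
2 divides 20, so solutions exist.
Back-substituting, 40·(47) + 626·(-3) = 2.
So 40·(47) ≡ 2 (mod 626); multiply by 10: x ≡ 470 (mod 313).
Smallest nonnegative: x = 470 mod 313 = 157.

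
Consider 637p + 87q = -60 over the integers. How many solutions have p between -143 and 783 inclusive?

11

gcd(637, 87):
  637 = 7·87 + 28
  87 = 3·28 + 3
  28 = 9·3 + 1
  3 = 3·1
so gcd(637, 87) = 1.
Back-substitute for Bézout coefficients:
  1 = 28 - 9·3
  ... = 637·(28) + 87·(-205)
Scale by -60: particular solution (-1680, 12300); reduce p mod 87: (60, -440).
General solution: p = 60 + 87t, q = -440 - 637t for integer t.
-143 ≤ 60 + 87t ≤ 783 gives t ∈ [-2, 8], which is 11 values.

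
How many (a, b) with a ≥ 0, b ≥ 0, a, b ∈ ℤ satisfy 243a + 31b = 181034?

gcd(243, 31):
  243 = 7·31 + 26
  31 = 1·26 + 5
  26 = 5·5 + 1
  5 = 5·1
so gcd(243, 31) = 1.
Back-substitute for Bézout coefficients:
  1 = 26 - 5·5
  ... = 243·(6) + 31·(-47)
Scale by 181034: one solution is (1086204, -8508598). Reduce a mod 31: (26, 5636).
General: a = 26 + 31t, b = 5636 - 243t.
a ≥ 0 ⇒ t ≥ 0; b ≥ 0 ⇒ t ≤ 23. So t ∈ [0, 23]: 24 solutions.

24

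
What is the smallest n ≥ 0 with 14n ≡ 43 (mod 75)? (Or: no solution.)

62

gcd(75, 14) = 1  (75 = 5·14 + 5, 14 = 2·5 + 4, 5 = 1·4 + 1, 4 = 4·1).
1 divides 43, so solutions exist.
Back-substituting, 14·(-16) + 75·(3) = 1.
So 14·(-16) ≡ 1 (mod 75); multiply by 43: n ≡ -688 (mod 75).
Smallest nonnegative: n = -688 mod 75 = 62.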